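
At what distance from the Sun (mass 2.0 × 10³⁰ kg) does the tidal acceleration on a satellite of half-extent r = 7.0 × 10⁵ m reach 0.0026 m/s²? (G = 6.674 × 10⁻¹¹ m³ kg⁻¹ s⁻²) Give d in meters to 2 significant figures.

4.2 × 10⁹ m

2GMr/d³ = a_tidal  ⇒  d = (2GMr / a_tidal)^(1/3)
d = (2 × 6.674×10⁻¹¹ × (2.0 × 10³⁰) × (7.0 × 10⁵) / (0.0026))^(1/3)
  = 4.2 × 10⁹ m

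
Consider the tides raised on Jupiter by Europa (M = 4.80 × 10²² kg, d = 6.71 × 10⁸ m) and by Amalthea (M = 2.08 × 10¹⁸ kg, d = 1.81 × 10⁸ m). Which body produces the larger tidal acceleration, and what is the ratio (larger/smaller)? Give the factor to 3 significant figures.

Europa, by a factor of ≈ 453

Tidal acceleration ∝ M/d³, so compare M/d³ for each.
Europa: (4.80 × 10²²) / (6.71 × 10⁸)³ = 1.589 × 10⁻⁴
Amalthea: (2.08 × 10¹⁸) / (1.81 × 10⁸)³ = 3.508 × 10⁻⁷
Ratio (larger/smaller) = 453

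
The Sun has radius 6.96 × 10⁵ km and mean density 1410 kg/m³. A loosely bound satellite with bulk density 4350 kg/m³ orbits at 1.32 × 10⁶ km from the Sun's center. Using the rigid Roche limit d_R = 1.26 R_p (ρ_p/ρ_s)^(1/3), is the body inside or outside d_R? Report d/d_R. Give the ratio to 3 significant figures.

d_R = 1.26 × (6.96 × 10⁵ km) × (1410/4350)^(1/3) = 6.024 × 10⁵ km
d/d_R = (1.32 × 10⁶) / (6.024 × 10⁵) = 2.19
Since d/d_R > 1, the body is outside the Roche limit.

outside; d/d_R ≈ 2.19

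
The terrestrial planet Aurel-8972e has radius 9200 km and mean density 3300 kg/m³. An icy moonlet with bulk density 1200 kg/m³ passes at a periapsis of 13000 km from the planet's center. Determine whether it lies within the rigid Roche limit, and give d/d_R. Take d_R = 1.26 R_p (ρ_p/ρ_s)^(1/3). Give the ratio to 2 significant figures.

inside; d/d_R ≈ 0.80

d_R = 1.26 × (9200 km) × (3300/1200)^(1/3) = 16240 km
d/d_R = (13000) / (16240) = 0.80
Since d/d_R < 1, the body is inside the Roche limit.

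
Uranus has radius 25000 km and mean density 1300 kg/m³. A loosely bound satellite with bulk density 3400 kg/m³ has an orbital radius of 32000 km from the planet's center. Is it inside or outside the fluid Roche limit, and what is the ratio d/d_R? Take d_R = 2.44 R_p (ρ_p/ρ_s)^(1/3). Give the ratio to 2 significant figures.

d_R = 2.44 × (25000 km) × (1300/3400)^(1/3) = 44270 km
d/d_R = (32000) / (44270) = 0.72
Since d/d_R < 1, the body is inside the Roche limit.

inside; d/d_R ≈ 0.72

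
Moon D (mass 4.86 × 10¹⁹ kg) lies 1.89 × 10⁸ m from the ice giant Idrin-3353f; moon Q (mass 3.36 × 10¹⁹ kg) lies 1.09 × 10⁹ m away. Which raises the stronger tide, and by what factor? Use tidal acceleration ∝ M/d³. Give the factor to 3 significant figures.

Moon D, by a factor of ≈ 277

Compare M/d³ for the two perturbers:
Moon D: (4.86 × 10¹⁹) / (1.89 × 10⁸)³ = 7.199 × 10⁻⁶
Moon Q: (3.36 × 10¹⁹) / (1.09 × 10⁹)³ = 2.595 × 10⁻⁸
Ratio (larger/smaller) = 277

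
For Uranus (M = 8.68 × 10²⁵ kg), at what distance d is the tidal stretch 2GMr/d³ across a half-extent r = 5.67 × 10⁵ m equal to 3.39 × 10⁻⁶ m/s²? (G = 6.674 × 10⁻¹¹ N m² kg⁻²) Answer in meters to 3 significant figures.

2GMr/d³ = a_tidal  ⇒  d = (2GMr / a_tidal)^(1/3)
d = (2 × 6.674×10⁻¹¹ × (8.68 × 10²⁵) × (5.67 × 10⁵) / (3.39 × 10⁻⁶))^(1/3)
  = 1.25 × 10⁹ m

1.25 × 10⁹ m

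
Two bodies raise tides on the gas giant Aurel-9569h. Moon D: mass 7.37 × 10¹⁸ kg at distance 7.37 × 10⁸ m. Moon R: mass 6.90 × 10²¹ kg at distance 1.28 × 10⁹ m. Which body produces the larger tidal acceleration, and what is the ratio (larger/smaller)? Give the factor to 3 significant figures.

Moon R, by a factor of ≈ 179

Tidal stretch scales as M/d³; compute that for each body.
Moon D: (7.37 × 10¹⁸) / (7.37 × 10⁸)³ = 1.841 × 10⁻⁸
Moon R: (6.90 × 10²¹) / (1.28 × 10⁹)³ = 3.290 × 10⁻⁶
Ratio (larger/smaller) = 179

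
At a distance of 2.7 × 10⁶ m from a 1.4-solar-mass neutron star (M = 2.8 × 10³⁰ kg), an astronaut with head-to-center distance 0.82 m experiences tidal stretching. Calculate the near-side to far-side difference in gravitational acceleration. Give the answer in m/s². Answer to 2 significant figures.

Δg = 4GMr/d³
   = 4 × (6.674 × 10⁻¹¹) × (2.8 × 10³⁰) × (0.82) / (2.7 × 10⁶)³
   = 3.1 × 10¹ m/s²

3.1 × 10¹ m/s²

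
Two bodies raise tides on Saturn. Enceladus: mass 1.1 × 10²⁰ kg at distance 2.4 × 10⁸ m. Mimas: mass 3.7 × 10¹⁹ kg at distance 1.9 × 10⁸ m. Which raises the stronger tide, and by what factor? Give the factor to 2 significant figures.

Tidal stretch scales as M/d³; compute that for each body.
Enceladus: (1.1 × 10²⁰) / (2.4 × 10⁸)³ = 7.957 × 10⁻⁶
Mimas: (3.7 × 10¹⁹) / (1.9 × 10⁸)³ = 5.394 × 10⁻⁶
Ratio (larger/smaller) = 1.5

Enceladus, by a factor of ≈ 1.5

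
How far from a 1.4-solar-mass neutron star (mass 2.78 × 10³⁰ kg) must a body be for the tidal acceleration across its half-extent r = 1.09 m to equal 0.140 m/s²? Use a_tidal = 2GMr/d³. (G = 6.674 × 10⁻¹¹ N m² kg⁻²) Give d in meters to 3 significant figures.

1.42 × 10⁷ m

2GMr/d³ = a_tidal  ⇒  d = (2GMr / a_tidal)^(1/3)
d = (2 × 6.674×10⁻¹¹ × (2.78 × 10³⁰) × (1.09) / (0.140))^(1/3)
  = 1.42 × 10⁷ m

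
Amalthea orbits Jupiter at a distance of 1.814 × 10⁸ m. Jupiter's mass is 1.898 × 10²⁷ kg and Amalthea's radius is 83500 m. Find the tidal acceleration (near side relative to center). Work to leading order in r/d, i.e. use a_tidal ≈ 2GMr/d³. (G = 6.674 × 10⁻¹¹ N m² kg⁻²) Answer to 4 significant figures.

Differencing GM/(d−r)² and GM/d² to first order in r/d gives 2GMr/d³.
Δa = 2GMr/d³
   = 2 × (6.674 × 10⁻¹¹) × (1.898 × 10²⁷) × (83500) / (1.814 × 10⁸)³
   = 3.544 × 10⁻³ m/s²

3.544 × 10⁻³ m/s²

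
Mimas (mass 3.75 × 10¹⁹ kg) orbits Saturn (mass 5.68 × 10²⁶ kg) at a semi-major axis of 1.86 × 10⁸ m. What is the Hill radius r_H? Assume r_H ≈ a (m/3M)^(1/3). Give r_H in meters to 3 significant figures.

5.21 × 10⁵ m

r_H ≈ a (m/3M)^(1/3)
    = (1.86 × 10⁸) × (3.75 × 10¹⁹ / (3 × 5.68 × 10²⁶))^(1/3)
    = 5.21 × 10⁵ m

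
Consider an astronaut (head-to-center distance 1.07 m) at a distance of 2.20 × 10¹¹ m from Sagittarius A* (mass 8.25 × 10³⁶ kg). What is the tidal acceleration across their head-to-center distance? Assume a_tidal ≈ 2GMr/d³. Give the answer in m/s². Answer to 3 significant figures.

1.11 × 10⁻⁷ m/s²

a_tidal = 2GMr/d³
        = 2 × (6.674 × 10⁻¹¹) × (8.25 × 10³⁶) × (1.07) / (2.20 × 10¹¹)³
        = 1.11 × 10⁻⁷ m/s²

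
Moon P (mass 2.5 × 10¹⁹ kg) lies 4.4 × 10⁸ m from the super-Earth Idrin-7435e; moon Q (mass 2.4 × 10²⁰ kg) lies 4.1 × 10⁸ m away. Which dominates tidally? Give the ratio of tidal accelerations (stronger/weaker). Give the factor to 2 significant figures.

Compare M/d³ for the two perturbers:
Moon P: (2.5 × 10¹⁹) / (4.4 × 10⁸)³ = 2.935 × 10⁻⁷
Moon Q: (2.4 × 10²⁰) / (4.1 × 10⁸)³ = 3.482 × 10⁻⁶
Ratio (larger/smaller) = 12

Moon Q, by a factor of ≈ 12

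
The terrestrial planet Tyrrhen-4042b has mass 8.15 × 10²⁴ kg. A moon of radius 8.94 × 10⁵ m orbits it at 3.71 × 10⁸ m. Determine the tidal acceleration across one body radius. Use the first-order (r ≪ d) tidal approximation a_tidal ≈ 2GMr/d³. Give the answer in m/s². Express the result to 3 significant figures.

Differencing GM/(d−r)² and GM/d² to first order in r/d gives 2GMr/d³.
Δa = 2GMr/d³
   = 2 × (6.674 × 10⁻¹¹) × (8.15 × 10²⁴) × (8.94 × 10⁵) / (3.71 × 10⁸)³
   = 1.90 × 10⁻⁵ m/s²

1.90 × 10⁻⁵ m/s²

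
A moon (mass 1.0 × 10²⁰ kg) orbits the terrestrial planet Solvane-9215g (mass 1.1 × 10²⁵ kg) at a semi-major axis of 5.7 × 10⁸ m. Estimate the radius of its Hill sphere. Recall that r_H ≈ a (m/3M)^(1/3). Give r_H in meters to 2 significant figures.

r_H ≈ a (m/3M)^(1/3)
    = (5.7 × 10⁸) × (1.0 × 10²⁰ / (3 × 1.1 × 10²⁵))^(1/3)
    = 8.2 × 10⁶ m

8.2 × 10⁶ m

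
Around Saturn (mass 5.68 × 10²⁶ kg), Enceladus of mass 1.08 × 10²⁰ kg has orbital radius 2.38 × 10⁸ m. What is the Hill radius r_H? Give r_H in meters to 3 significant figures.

9.49 × 10⁵ m

r_H ≈ a (m/3M)^(1/3)
    = (2.38 × 10⁸) × (1.08 × 10²⁰ / (3 × 5.68 × 10²⁶))^(1/3)
    = 9.49 × 10⁵ m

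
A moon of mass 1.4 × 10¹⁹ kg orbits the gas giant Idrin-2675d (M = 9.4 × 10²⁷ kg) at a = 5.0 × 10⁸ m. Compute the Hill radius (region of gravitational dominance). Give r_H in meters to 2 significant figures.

4.0 × 10⁵ m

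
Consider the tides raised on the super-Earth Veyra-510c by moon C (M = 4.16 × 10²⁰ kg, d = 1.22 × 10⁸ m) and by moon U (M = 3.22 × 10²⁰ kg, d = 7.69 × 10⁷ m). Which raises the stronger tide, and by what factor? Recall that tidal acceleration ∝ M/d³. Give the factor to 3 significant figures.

Moon U, by a factor of ≈ 3.09

Tidal acceleration ∝ M/d³, so compare M/d³ for each.
Moon C: (4.16 × 10²⁰) / (1.22 × 10⁸)³ = 2.291 × 10⁻⁴
Moon U: (3.22 × 10²⁰) / (7.69 × 10⁷)³ = 7.081 × 10⁻⁴
Ratio (larger/smaller) = 3.09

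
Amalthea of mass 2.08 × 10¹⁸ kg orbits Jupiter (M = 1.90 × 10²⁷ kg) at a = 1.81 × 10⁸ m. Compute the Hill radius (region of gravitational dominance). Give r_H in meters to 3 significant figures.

1.29 × 10⁵ m

r_H ≈ a (m/3M)^(1/3)
    = (1.81 × 10⁸) × (2.08 × 10¹⁸ / (3 × 1.90 × 10²⁷))^(1/3)
    = 1.29 × 10⁵ m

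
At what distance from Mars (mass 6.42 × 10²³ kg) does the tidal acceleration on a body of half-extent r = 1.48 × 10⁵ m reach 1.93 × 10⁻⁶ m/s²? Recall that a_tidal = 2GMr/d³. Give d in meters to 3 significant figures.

2GMr/d³ = a_tidal  ⇒  d = (2GMr / a_tidal)^(1/3)
d = (2 × 6.674×10⁻¹¹ × (6.42 × 10²³) × (1.48 × 10⁵) / (1.93 × 10⁻⁶))^(1/3)
  = 1.87 × 10⁸ m

1.87 × 10⁸ m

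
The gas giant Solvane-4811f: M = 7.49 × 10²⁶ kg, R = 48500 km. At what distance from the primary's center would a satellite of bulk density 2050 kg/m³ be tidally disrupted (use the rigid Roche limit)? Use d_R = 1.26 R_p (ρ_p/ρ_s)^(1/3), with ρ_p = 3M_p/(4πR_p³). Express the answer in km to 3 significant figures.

ρ_p = 3M_p/(4πR_p³) = 3 × (7.49 × 10²⁶) / (4π × (4.85 × 10⁷ m)³) = 1570 kg/m³
d_R = 1.26 × 48500 km × (1570/2050)^(1/3)
    = 55900 km

55900 km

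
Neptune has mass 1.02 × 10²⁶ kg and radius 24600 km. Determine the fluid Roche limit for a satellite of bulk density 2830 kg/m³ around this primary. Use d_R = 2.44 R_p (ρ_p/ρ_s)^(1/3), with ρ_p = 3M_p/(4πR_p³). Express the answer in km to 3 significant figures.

ρ_p = 3M_p/(4πR_p³) = 3 × (1.02 × 10²⁶) / (4π × (2.46 × 10⁷ m)³) = 1640 kg/m³
d_R = 2.44 × 24600 km × (1640/2830)^(1/3)
    = 50000 km

50000 km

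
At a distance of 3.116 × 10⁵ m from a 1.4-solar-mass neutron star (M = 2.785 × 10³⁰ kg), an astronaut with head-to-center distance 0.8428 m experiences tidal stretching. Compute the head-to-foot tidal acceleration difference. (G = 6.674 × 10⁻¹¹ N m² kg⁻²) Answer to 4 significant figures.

2.071 × 10⁴ m/s²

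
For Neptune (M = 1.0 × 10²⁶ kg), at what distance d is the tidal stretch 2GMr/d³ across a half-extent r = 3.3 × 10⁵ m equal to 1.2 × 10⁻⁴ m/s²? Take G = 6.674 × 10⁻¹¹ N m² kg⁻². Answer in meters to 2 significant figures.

3.3 × 10⁸ m

2GMr/d³ = a_tidal  ⇒  d = (2GMr / a_tidal)^(1/3)
d = (2 × 6.674×10⁻¹¹ × (1.0 × 10²⁶) × (3.3 × 10⁵) / (1.2 × 10⁻⁴))^(1/3)
  = 3.3 × 10⁸ m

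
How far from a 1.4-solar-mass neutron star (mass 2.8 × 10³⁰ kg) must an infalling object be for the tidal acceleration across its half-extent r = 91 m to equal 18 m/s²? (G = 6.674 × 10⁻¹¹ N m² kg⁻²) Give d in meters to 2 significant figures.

1.2 × 10⁷ m

2GMr/d³ = a_tidal  ⇒  d = (2GMr / a_tidal)^(1/3)
d = (2 × 6.674×10⁻¹¹ × (2.8 × 10³⁰) × (91) / (18))^(1/3)
  = 1.2 × 10⁷ m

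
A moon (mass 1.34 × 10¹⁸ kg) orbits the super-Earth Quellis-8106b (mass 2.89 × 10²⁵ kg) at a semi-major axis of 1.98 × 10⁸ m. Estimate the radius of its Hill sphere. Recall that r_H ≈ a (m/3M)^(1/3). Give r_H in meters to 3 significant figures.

4.93 × 10⁵ m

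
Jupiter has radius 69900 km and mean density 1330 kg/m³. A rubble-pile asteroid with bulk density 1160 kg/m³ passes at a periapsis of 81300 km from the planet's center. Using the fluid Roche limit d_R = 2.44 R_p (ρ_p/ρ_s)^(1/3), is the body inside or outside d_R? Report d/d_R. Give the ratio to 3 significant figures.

d_R = 2.44 × (69900 km) × (1330/1160)^(1/3) = 1.785 × 10⁵ km
d/d_R = (81300) / (1.785 × 10⁵) = 0.455
Since d/d_R < 1, the body is inside the Roche limit.

inside; d/d_R ≈ 0.455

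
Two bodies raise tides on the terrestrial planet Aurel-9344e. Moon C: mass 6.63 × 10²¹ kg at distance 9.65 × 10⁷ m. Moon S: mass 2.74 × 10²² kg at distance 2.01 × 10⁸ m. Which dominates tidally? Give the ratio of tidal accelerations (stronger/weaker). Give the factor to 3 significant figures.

Tidal acceleration ∝ M/d³, so compare M/d³ for each.
Moon C: (6.63 × 10²¹) / (9.65 × 10⁷)³ = 7.378 × 10⁻³
Moon S: (2.74 × 10²²) / (2.01 × 10⁸)³ = 3.374 × 10⁻³
Ratio (larger/smaller) = 2.19

Moon C, by a factor of ≈ 2.19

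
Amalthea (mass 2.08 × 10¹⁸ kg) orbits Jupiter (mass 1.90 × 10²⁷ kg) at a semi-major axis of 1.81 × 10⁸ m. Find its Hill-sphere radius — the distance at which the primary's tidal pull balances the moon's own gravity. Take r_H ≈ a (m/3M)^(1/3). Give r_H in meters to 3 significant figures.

1.29 × 10⁵ m

r_H ≈ a (m/3M)^(1/3)
    = (1.81 × 10⁸) × (2.08 × 10¹⁸ / (3 × 1.90 × 10²⁷))^(1/3)
    = 1.29 × 10⁵ m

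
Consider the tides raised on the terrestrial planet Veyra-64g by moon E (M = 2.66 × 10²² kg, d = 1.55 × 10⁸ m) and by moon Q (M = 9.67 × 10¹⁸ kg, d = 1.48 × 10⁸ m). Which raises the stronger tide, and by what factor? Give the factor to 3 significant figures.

Moon E, by a factor of ≈ 2390

Tidal stretch scales as M/d³; compute that for each body.
Moon E: (2.66 × 10²²) / (1.55 × 10⁸)³ = 7.143 × 10⁻³
Moon Q: (9.67 × 10¹⁸) / (1.48 × 10⁸)³ = 2.983 × 10⁻⁶
Ratio (larger/smaller) = 2390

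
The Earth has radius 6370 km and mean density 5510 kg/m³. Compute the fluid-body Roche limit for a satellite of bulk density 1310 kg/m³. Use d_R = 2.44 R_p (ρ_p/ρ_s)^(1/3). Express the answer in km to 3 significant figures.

25100 km

d_R = 2.44 × 6370 km × (5510/1310)^(1/3)
    = 25100 km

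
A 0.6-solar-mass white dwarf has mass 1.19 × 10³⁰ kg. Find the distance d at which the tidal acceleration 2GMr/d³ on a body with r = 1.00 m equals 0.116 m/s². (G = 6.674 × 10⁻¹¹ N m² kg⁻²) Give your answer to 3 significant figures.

2GMr/d³ = a_tidal  ⇒  d = (2GMr / a_tidal)^(1/3)
d = (2 × 6.674×10⁻¹¹ × (1.19 × 10³⁰) × (1.00) / (0.116))^(1/3)
  = 1.11 × 10⁷ m

1.11 × 10⁷ m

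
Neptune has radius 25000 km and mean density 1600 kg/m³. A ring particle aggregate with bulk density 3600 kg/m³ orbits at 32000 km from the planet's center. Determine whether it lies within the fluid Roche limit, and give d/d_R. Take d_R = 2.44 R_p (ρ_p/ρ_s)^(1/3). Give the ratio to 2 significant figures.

d_R = 2.44 × (25000 km) × (1600/3600)^(1/3) = 46550 km
d/d_R = (32000) / (46550) = 0.69
Since d/d_R < 1, the body is inside the Roche limit.

inside; d/d_R ≈ 0.69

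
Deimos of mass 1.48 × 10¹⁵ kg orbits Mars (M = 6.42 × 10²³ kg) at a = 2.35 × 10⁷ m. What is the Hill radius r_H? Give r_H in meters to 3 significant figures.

2.15 × 10⁴ m

r_H ≈ a (m/3M)^(1/3)
    = (2.35 × 10⁷) × (1.48 × 10¹⁵ / (3 × 6.42 × 10²³))^(1/3)
    = 2.15 × 10⁴ m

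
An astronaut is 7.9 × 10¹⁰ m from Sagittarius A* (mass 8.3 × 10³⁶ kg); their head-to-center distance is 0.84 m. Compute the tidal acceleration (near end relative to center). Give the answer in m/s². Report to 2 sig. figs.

1.9 × 10⁻⁶ m/s²

Δa = 2GMr/d³
   = 2 × (6.674 × 10⁻¹¹) × (8.3 × 10³⁶) × (0.84) / (7.9 × 10¹⁰)³
   = 1.9 × 10⁻⁶ m/s²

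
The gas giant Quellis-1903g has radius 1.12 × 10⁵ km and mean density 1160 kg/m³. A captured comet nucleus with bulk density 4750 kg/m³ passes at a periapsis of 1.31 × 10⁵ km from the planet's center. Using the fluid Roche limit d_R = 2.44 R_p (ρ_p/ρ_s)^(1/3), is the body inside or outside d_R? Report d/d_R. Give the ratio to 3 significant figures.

inside; d/d_R ≈ 0.767

d_R = 2.44 × (1.12 × 10⁵ km) × (1160/4750)^(1/3) = 1.708 × 10⁵ km
d/d_R = (1.31 × 10⁵) / (1.708 × 10⁵) = 0.767
Since d/d_R < 1, the body is inside the Roche limit.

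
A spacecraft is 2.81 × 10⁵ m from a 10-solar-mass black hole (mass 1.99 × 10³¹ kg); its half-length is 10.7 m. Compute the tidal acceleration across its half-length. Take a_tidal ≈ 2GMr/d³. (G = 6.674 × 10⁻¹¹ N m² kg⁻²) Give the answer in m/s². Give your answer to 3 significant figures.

1.28 × 10⁶ m/s²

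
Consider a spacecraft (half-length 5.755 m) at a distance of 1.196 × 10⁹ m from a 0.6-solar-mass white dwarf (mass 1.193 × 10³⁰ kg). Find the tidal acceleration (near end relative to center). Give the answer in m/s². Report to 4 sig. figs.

5.357 × 10⁻⁷ m/s²

Δa = 2GMr/d³
   = 2 × (6.674 × 10⁻¹¹) × (1.193 × 10³⁰) × (5.755) / (1.196 × 10⁹)³
   = 5.357 × 10⁻⁷ m/s²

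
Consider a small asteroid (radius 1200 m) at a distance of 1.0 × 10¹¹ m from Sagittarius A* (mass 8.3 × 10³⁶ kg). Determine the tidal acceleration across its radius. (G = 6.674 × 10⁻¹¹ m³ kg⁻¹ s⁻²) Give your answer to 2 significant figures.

1.3 × 10⁻³ m/s²

a_tidal = 2GMr/d³
        = 2 × (6.674 × 10⁻¹¹) × (8.3 × 10³⁶) × (1200) / (1.0 × 10¹¹)³
        = 1.3 × 10⁻³ m/s²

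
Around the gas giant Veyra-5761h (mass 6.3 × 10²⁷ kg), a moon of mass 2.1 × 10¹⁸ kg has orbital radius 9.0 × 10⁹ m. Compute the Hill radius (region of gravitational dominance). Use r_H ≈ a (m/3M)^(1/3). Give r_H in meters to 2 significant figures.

4.3 × 10⁶ m

r_H ≈ a (m/3M)^(1/3)
    = (9.0 × 10⁹) × (2.1 × 10¹⁸ / (3 × 6.3 × 10²⁷))^(1/3)
    = 4.3 × 10⁶ m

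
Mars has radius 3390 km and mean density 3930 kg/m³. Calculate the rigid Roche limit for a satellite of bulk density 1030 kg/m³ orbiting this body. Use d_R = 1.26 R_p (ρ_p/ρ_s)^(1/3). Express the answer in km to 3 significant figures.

6670 km

d_R = 1.26 × 3390 km × (3930/1030)^(1/3)
    = 6670 km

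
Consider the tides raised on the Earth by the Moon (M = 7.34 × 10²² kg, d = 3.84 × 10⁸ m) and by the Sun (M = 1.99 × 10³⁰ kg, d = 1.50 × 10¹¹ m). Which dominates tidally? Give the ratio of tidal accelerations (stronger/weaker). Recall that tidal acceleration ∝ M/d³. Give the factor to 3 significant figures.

The Moon, by a factor of ≈ 2.20

Tidal acceleration ∝ M/d³, so compare M/d³ for each.
The Moon: (7.34 × 10²²) / (3.84 × 10⁸)³ = 1.296 × 10⁻³
The Sun: (1.99 × 10³⁰) / (1.50 × 10¹¹)³ = 5.896 × 10⁻⁴
Ratio (larger/smaller) = 2.20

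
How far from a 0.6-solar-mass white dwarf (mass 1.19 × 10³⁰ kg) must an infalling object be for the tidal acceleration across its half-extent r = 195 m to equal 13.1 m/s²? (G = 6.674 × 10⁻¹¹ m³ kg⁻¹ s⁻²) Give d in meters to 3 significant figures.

2GMr/d³ = a_tidal  ⇒  d = (2GMr / a_tidal)^(1/3)
d = (2 × 6.674×10⁻¹¹ × (1.19 × 10³⁰) × (195) / (13.1))^(1/3)
  = 1.33 × 10⁷ m

1.33 × 10⁷ m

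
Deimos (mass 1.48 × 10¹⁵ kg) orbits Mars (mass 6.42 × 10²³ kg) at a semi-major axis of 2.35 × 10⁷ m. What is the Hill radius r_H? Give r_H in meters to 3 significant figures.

r_H ≈ a (m/3M)^(1/3)
    = (2.35 × 10⁷) × (1.48 × 10¹⁵ / (3 × 6.42 × 10²³))^(1/3)
    = 2.15 × 10⁴ m

2.15 × 10⁴ m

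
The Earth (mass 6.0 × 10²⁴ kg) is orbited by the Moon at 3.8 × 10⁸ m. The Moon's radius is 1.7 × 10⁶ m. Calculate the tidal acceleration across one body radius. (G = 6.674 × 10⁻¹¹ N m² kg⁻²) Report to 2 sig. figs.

The tidal stretch is the gradient of GM/d² times the body's extent r, hence the 1/d³ dependence.
Δg = 2GMr/d³
   = 2 × (6.674 × 10⁻¹¹) × (6.0 × 10²⁴) × (1.7 × 10⁶) / (3.8 × 10⁸)³
   = 2.5 × 10⁻⁵ m/s²

2.5 × 10⁻⁵ m/s²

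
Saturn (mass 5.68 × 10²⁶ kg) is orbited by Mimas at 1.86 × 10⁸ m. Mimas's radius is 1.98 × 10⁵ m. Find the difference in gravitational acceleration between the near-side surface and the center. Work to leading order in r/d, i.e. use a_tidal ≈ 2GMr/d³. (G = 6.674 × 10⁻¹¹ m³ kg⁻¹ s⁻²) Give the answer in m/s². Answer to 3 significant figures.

2.33 × 10⁻³ m/s²

The tidal stretch is the gradient of GM/d² times the body's extent r, hence the 1/d³ dependence.
Δg = 2GMr/d³
   = 2 × (6.674 × 10⁻¹¹) × (5.68 × 10²⁶) × (1.98 × 10⁵) / (1.86 × 10⁸)³
   = 2.33 × 10⁻³ m/s²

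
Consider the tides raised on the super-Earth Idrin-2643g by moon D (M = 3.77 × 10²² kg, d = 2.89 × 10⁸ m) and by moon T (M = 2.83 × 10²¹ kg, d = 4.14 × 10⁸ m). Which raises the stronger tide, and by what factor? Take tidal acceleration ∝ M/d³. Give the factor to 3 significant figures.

Tidal acceleration ∝ M/d³, so compare M/d³ for each.
Moon D: (3.77 × 10²²) / (2.89 × 10⁸)³ = 1.562 × 10⁻³
Moon T: (2.83 × 10²¹) / (4.14 × 10⁸)³ = 3.988 × 10⁻⁵
Ratio (larger/smaller) = 39.2

Moon D, by a factor of ≈ 39.2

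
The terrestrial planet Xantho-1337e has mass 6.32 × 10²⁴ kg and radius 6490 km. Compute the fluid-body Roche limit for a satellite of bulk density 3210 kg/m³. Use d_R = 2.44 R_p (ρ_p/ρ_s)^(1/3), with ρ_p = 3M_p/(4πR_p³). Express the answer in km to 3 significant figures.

19000 km

ρ_p = 3M_p/(4πR_p³) = 3 × (6.32 × 10²⁴) / (4π × (6.49 × 10⁶ m)³) = 5520 kg/m³
d_R = 2.44 × 6490 km × (5520/3210)^(1/3)
    = 19000 km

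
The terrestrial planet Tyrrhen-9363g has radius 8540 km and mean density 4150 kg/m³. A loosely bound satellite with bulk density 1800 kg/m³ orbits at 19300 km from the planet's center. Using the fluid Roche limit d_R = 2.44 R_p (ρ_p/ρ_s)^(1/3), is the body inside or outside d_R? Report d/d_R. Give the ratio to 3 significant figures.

inside; d/d_R ≈ 0.701

d_R = 2.44 × (8540 km) × (4150/1800)^(1/3) = 27530 km
d/d_R = (19300) / (27530) = 0.701
Since d/d_R < 1, the body is inside the Roche limit.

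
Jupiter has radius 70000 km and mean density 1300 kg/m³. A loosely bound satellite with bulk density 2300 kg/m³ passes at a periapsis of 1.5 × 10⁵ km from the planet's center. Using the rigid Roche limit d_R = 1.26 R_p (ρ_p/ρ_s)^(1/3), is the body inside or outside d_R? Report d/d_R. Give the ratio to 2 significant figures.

outside; d/d_R ≈ 2.1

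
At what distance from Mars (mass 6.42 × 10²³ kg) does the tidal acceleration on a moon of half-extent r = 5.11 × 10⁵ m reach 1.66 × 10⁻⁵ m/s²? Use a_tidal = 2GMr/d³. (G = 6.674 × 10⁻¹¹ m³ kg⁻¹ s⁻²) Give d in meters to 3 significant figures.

1.38 × 10⁸ m

2GMr/d³ = a_tidal  ⇒  d = (2GMr / a_tidal)^(1/3)
d = (2 × 6.674×10⁻¹¹ × (6.42 × 10²³) × (5.11 × 10⁵) / (1.66 × 10⁻⁵))^(1/3)
  = 1.38 × 10⁸ m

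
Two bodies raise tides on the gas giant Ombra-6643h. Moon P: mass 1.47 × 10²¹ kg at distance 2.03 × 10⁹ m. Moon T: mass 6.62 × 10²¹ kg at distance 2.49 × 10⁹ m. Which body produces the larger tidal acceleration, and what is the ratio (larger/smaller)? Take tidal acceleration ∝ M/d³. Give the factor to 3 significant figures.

Compare M/d³ for the two perturbers:
Moon P: (1.47 × 10²¹) / (2.03 × 10⁹)³ = 1.757 × 10⁻⁷
Moon T: (6.62 × 10²¹) / (2.49 × 10⁹)³ = 4.288 × 10⁻⁷
Ratio (larger/smaller) = 2.44

Moon T, by a factor of ≈ 2.44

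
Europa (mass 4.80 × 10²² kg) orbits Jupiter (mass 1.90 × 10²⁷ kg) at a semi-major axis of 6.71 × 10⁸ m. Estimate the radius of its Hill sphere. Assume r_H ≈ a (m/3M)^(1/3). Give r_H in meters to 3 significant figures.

r_H ≈ a (m/3M)^(1/3)
    = (6.71 × 10⁸) × (4.80 × 10²² / (3 × 1.90 × 10²⁷))^(1/3)
    = 1.37 × 10⁷ m

1.37 × 10⁷ m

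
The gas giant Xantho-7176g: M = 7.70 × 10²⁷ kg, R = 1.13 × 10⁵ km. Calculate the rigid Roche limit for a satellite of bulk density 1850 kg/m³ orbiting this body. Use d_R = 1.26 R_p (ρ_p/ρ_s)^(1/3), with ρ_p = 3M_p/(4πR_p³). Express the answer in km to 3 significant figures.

ρ_p = 3M_p/(4πR_p³) = 3 × (7.70 × 10²⁷) / (4π × (1.13 × 10⁸ m)³) = 1270 kg/m³
d_R = 1.26 × 1.13 × 10⁵ km × (1270/1850)^(1/3)
    = 1.26 × 10⁵ km

1.26 × 10⁵ km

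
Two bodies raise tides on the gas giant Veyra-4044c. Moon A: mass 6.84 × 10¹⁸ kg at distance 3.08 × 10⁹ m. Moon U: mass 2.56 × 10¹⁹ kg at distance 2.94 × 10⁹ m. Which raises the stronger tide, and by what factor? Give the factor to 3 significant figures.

Tidal acceleration ∝ M/d³, so compare M/d³ for each.
Moon A: (6.84 × 10¹⁸) / (3.08 × 10⁹)³ = 2.341 × 10⁻¹⁰
Moon U: (2.56 × 10¹⁹) / (2.94 × 10⁹)³ = 1.007 × 10⁻⁹
Ratio (larger/smaller) = 4.30

Moon U, by a factor of ≈ 4.30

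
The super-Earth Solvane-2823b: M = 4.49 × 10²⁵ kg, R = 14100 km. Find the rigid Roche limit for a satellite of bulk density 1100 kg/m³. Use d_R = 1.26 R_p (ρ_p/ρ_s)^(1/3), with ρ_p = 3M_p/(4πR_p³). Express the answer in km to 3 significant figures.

ρ_p = 3M_p/(4πR_p³) = 3 × (4.49 × 10²⁵) / (4π × (1.41 × 10⁷ m)³) = 3820 kg/m³
d_R = 1.26 × 14100 km × (3820/1100)^(1/3)
    = 26900 km

26900 km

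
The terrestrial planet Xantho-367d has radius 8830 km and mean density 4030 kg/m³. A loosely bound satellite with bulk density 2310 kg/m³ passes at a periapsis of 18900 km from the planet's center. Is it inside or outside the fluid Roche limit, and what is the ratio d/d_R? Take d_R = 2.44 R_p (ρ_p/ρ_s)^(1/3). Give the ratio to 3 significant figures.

inside; d/d_R ≈ 0.729

d_R = 2.44 × (8830 km) × (4030/2310)^(1/3) = 25940 km
d/d_R = (18900) / (25940) = 0.729
Since d/d_R < 1, the body is inside the Roche limit.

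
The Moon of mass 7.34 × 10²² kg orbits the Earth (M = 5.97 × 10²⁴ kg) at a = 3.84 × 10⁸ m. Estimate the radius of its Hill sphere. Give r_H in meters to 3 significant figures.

r_H ≈ a (m/3M)^(1/3)
    = (3.84 × 10⁸) × (7.34 × 10²² / (3 × 5.97 × 10²⁴))^(1/3)
    = 6.15 × 10⁷ m

6.15 × 10⁷ m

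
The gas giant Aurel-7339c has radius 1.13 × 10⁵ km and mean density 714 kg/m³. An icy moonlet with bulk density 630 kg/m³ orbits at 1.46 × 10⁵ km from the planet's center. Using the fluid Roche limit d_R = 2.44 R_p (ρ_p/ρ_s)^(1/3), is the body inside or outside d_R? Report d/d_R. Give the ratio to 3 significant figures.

inside; d/d_R ≈ 0.508

d_R = 2.44 × (1.13 × 10⁵ km) × (714/630)^(1/3) = 2.875 × 10⁵ km
d/d_R = (1.46 × 10⁵) / (2.875 × 10⁵) = 0.508
Since d/d_R < 1, the body is inside the Roche limit.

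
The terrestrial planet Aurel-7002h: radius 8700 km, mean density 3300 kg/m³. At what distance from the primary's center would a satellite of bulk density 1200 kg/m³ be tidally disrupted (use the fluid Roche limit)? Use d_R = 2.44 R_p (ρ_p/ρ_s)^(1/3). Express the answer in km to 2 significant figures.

30000 km

d_R = 2.44 × 8700 km × (3300/1200)^(1/3)
    = 30000 km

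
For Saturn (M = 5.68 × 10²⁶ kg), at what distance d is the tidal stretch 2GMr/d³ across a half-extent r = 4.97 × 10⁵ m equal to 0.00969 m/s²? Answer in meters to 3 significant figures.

2GMr/d³ = a_tidal  ⇒  d = (2GMr / a_tidal)^(1/3)
d = (2 × 6.674×10⁻¹¹ × (5.68 × 10²⁶) × (4.97 × 10⁵) / (0.00969))^(1/3)
  = 1.57 × 10⁸ m

1.57 × 10⁸ m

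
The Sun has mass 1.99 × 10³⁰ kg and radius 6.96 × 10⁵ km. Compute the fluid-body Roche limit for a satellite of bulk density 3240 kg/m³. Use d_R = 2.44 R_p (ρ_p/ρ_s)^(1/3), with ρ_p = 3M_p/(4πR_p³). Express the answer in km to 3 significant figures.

1.29 × 10⁶ km

ρ_p = 3M_p/(4πR_p³) = 3 × (1.99 × 10³⁰) / (4π × (6.96 × 10⁸ m)³) = 1410 kg/m³
d_R = 2.44 × 6.96 × 10⁵ km × (1410/3240)^(1/3)
    = 1.29 × 10⁶ km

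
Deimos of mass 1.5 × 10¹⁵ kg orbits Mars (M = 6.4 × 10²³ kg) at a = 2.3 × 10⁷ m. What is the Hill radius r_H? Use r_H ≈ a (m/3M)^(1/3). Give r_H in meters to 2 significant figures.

2.1 × 10⁴ m

r_H ≈ a (m/3M)^(1/3)
    = (2.3 × 10⁷) × (1.5 × 10¹⁵ / (3 × 6.4 × 10²³))^(1/3)
    = 2.1 × 10⁴ m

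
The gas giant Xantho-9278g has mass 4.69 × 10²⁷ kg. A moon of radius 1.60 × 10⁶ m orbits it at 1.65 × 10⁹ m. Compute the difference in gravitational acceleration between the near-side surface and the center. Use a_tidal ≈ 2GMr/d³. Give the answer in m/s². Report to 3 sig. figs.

Δa = 2GMr/d³
   = 2 × (6.674 × 10⁻¹¹) × (4.69 × 10²⁷) × (1.60 × 10⁶) / (1.65 × 10⁹)³
   = 2.23 × 10⁻⁴ m/s²

2.23 × 10⁻⁴ m/s²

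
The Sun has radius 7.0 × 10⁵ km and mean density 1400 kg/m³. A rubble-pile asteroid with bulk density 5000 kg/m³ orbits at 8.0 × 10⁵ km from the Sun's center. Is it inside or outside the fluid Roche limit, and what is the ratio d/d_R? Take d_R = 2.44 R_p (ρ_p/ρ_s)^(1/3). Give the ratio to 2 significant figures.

d_R = 2.44 × (7.0 × 10⁵ km) × (1400/5000)^(1/3) = 1.117 × 10⁶ km
d/d_R = (8.0 × 10⁵) / (1.117 × 10⁶) = 0.72
Since d/d_R < 1, the body is inside the Roche limit.

inside; d/d_R ≈ 0.72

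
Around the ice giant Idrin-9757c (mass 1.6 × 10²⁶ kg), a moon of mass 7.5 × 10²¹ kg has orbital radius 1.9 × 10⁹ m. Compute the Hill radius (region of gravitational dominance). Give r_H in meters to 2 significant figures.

4.8 × 10⁷ m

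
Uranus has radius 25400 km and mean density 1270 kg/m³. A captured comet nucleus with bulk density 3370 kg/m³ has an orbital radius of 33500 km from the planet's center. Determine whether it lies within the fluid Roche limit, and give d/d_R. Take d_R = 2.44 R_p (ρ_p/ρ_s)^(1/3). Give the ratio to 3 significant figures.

d_R = 2.44 × (25400 km) × (1270/3370)^(1/3) = 44770 km
d/d_R = (33500) / (44770) = 0.748
Since d/d_R < 1, the body is inside the Roche limit.

inside; d/d_R ≈ 0.748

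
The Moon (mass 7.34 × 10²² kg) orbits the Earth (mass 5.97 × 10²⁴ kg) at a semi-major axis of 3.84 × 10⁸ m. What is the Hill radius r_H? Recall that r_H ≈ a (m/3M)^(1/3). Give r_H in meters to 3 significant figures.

r_H ≈ a (m/3M)^(1/3)
    = (3.84 × 10⁸) × (7.34 × 10²² / (3 × 5.97 × 10²⁴))^(1/3)
    = 6.15 × 10⁷ m

6.15 × 10⁷ m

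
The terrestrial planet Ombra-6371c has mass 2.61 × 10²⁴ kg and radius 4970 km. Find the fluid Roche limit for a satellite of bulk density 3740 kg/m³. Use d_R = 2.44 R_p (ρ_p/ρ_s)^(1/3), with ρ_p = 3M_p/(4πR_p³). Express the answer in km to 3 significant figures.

ρ_p = 3M_p/(4πR_p³) = 3 × (2.61 × 10²⁴) / (4π × (4.97 × 10⁶ m)³) = 5080 kg/m³
d_R = 2.44 × 4970 km × (5080/3740)^(1/3)
    = 13400 km

13400 km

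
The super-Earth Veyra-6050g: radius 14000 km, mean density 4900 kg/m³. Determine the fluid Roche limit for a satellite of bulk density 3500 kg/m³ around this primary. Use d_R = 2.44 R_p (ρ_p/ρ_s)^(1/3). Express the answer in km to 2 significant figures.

38000 km

d_R = 2.44 × 14000 km × (4900/3500)^(1/3)
    = 38000 km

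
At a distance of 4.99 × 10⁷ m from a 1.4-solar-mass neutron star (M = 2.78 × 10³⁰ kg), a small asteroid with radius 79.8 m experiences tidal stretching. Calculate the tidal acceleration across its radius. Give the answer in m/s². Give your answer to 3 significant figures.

2.38 × 10⁻¹ m/s²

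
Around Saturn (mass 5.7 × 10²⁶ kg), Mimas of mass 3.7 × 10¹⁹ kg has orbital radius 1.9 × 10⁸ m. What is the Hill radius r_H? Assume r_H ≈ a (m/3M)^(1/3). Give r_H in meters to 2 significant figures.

5.3 × 10⁵ m

r_H ≈ a (m/3M)^(1/3)
    = (1.9 × 10⁸) × (3.7 × 10¹⁹ / (3 × 5.7 × 10²⁶))^(1/3)
    = 5.3 × 10⁵ m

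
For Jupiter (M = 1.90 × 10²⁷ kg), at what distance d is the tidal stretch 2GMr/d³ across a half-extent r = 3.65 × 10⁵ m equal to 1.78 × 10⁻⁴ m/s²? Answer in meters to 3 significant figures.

8.04 × 10⁸ m

2GMr/d³ = a_tidal  ⇒  d = (2GMr / a_tidal)^(1/3)
d = (2 × 6.674×10⁻¹¹ × (1.90 × 10²⁷) × (3.65 × 10⁵) / (1.78 × 10⁻⁴))^(1/3)
  = 8.04 × 10⁸ m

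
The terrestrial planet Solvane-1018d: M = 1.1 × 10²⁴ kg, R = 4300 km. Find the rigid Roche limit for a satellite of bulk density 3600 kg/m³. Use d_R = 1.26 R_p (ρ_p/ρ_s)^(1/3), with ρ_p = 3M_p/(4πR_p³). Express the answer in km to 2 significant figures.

5300 km

ρ_p = 3M_p/(4πR_p³) = 3 × (1.1 × 10²⁴) / (4π × (4.3 × 10⁶ m)³) = 3300 kg/m³
d_R = 1.26 × 4300 km × (3300/3600)^(1/3)
    = 5300 km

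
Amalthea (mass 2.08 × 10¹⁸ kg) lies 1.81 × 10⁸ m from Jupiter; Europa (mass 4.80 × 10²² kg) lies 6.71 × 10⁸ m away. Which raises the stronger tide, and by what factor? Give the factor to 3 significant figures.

Europa, by a factor of ≈ 453

Tidal stretch scales as M/d³; compute that for each body.
Amalthea: (2.08 × 10¹⁸) / (1.81 × 10⁸)³ = 3.508 × 10⁻⁷
Europa: (4.80 × 10²²) / (6.71 × 10⁸)³ = 1.589 × 10⁻⁴
Ratio (larger/smaller) = 453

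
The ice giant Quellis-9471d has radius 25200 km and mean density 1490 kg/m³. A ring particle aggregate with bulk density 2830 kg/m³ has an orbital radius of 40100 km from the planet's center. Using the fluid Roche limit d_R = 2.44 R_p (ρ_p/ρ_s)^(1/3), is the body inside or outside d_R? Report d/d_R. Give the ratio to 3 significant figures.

d_R = 2.44 × (25200 km) × (1490/2830)^(1/3) = 49650 km
d/d_R = (40100) / (49650) = 0.808
Since d/d_R < 1, the body is inside the Roche limit.

inside; d/d_R ≈ 0.808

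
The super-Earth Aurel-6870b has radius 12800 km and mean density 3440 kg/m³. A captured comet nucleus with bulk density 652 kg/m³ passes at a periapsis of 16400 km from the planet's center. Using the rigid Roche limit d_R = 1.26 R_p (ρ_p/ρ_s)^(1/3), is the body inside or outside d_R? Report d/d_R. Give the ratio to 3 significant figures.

inside; d/d_R ≈ 0.584

d_R = 1.26 × (12800 km) × (3440/652)^(1/3) = 28080 km
d/d_R = (16400) / (28080) = 0.584
Since d/d_R < 1, the body is inside the Roche limit.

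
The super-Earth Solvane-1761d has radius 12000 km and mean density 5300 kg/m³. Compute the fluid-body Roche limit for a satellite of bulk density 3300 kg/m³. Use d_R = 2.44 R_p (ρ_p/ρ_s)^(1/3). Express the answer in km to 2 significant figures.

34000 km

d_R = 2.44 × 12000 km × (5300/3300)^(1/3)
    = 34000 km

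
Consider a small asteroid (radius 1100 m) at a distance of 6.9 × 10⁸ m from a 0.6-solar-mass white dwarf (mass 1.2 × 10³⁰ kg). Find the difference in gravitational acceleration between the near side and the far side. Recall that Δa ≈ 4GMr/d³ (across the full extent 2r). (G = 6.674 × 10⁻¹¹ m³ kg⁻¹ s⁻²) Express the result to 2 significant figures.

1.1 × 10⁻³ m/s²

Δa = 4GMr/d³
   = 4 × (6.674 × 10⁻¹¹) × (1.2 × 10³⁰) × (1100) / (6.9 × 10⁸)³
   = 1.1 × 10⁻³ m/s²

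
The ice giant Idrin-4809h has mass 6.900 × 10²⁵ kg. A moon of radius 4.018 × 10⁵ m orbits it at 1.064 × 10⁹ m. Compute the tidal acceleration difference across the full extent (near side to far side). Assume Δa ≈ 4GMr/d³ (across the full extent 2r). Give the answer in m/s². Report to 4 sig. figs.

6.144 × 10⁻⁶ m/s²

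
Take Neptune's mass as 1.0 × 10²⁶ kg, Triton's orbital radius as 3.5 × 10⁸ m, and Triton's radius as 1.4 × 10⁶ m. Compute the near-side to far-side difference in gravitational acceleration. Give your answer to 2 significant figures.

8.7 × 10⁻⁴ m/s²

a_tidal = 4GMr/d³
        = 4 × (6.674 × 10⁻¹¹) × (1.0 × 10²⁶) × (1.4 × 10⁶) / (3.5 × 10⁸)³
        = 8.7 × 10⁻⁴ m/s²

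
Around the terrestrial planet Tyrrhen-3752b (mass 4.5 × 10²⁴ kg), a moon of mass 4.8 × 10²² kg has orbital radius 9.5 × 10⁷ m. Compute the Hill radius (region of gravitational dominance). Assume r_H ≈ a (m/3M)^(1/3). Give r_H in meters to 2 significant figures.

1.4 × 10⁷ m

r_H ≈ a (m/3M)^(1/3)
    = (9.5 × 10⁷) × (4.8 × 10²² / (3 × 4.5 × 10²⁴))^(1/3)
    = 1.4 × 10⁷ m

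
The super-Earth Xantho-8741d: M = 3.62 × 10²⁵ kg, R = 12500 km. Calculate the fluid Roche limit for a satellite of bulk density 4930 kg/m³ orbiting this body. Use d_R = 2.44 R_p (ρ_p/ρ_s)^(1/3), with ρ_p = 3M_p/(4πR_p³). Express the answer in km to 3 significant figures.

ρ_p = 3M_p/(4πR_p³) = 3 × (3.62 × 10²⁵) / (4π × (1.25 × 10⁷ m)³) = 4420 kg/m³
d_R = 2.44 × 12500 km × (4420/4930)^(1/3)
    = 29400 km

29400 km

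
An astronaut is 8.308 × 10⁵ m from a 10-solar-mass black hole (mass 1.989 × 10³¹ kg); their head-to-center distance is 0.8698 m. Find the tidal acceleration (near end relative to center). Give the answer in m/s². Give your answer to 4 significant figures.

4.027 × 10³ m/s²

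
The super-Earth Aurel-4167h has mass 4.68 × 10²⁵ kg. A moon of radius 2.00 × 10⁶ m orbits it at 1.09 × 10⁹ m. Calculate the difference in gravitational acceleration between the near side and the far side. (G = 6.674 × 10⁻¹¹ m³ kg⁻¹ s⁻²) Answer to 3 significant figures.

1.93 × 10⁻⁵ m/s²

Near-to-far spans 2r, so the tidal difference is twice the near-to-center value: 4GMr/d³.
a_tidal = 4GMr/d³
        = 4 × (6.674 × 10⁻¹¹) × (4.68 × 10²⁵) × (2.00 × 10⁶) / (1.09 × 10⁹)³
        = 1.93 × 10⁻⁵ m/s²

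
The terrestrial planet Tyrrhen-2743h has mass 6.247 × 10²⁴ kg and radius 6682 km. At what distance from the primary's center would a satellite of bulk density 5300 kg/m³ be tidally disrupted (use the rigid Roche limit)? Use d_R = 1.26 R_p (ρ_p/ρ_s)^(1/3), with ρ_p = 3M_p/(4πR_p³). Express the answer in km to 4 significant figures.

8257 km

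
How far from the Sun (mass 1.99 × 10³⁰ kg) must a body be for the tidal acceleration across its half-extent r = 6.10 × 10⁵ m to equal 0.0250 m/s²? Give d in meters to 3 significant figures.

1.86 × 10⁹ m

2GMr/d³ = a_tidal  ⇒  d = (2GMr / a_tidal)^(1/3)
d = (2 × 6.674×10⁻¹¹ × (1.99 × 10³⁰) × (6.10 × 10⁵) / (0.0250))^(1/3)
  = 1.86 × 10⁹ m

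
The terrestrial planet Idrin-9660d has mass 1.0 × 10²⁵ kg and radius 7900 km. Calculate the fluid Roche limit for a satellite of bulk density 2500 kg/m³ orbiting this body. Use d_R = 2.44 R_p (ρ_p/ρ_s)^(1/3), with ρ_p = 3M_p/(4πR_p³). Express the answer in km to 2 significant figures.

ρ_p = 3M_p/(4πR_p³) = 3 × (1.0 × 10²⁵) / (4π × (7.9 × 10⁶ m)³) = 4800 kg/m³
d_R = 2.44 × 7900 km × (4800/2500)^(1/3)
    = 24000 km

24000 km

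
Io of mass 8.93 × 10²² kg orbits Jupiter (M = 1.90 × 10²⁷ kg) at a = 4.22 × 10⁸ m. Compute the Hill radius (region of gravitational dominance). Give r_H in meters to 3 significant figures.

r_H ≈ a (m/3M)^(1/3)
    = (4.22 × 10⁸) × (8.93 × 10²² / (3 × 1.90 × 10²⁷))^(1/3)
    = 1.06 × 10⁷ m

1.06 × 10⁷ m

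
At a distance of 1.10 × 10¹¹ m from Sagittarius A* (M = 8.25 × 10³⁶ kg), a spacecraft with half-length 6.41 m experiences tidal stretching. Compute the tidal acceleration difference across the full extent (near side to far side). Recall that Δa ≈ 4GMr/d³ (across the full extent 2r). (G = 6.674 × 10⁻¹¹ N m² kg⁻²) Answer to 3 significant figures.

The field gradient is 2GM/d³; across the full diameter 2r the difference is 4GMr/d³.
Δa = 4GMr/d³
   = 4 × (6.674 × 10⁻¹¹) × (8.25 × 10³⁶) × (6.41) / (1.10 × 10¹¹)³
   = 1.06 × 10⁻⁵ m/s²

1.06 × 10⁻⁵ m/s²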